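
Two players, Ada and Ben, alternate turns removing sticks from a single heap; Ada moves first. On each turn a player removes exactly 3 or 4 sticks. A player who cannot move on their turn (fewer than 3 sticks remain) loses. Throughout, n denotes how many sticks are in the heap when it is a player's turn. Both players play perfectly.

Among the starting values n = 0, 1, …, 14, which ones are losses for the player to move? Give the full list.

0, 1, 2, 7, 8, 9, 14

Use the standard recursion: the mover loses at a terminal position; elsewhere, the mover wins exactly when some move hands the opponent an L position.
n=0: no move → L
n=1: no move → L
n=2: no move → L
n=3: →0(L), so W
n=4: →1(L), so W
n=5: →2(L), so W
n=6: →2(L), so W
n=7: →4(W), 3(W) — all W, so L
n=8: →5(W), 4(W) — all W, so L
n=9: →6(W), 5(W) — all W, so L
n=10: →7(L), so W
n=11: →8(L), so W
n=12: →9(L), so W
n=13: →9(L), so W
n=14: →11(W), 10(W) — all W, so L
Reading off the rows marked L gives the requested list; there are 7 such values of n.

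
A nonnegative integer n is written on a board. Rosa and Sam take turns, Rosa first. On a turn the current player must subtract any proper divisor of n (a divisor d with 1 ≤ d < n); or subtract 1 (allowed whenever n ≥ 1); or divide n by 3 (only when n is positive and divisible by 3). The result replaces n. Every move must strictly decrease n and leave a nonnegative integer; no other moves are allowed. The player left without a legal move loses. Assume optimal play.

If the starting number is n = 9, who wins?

Sam wins.

Build the W/L table. Terminal = L. A non-terminal position is W if it has a move to some L; otherwise it is L.
n=0: no move → L
n=1: →0(L), so W
n=2: →1(W) only, which is W, so L
n=3: →2(L), so W
n=4: →2(L), so W
n=5: →4(W) only, which is W, so L
n=6: →2(L), so W
n=7: →6(W) only, which is W, so L
n=8: →7(L), so W
n=9: →3(W), 6(W), 8(W) — all W, so L
The starting position 9 is L: whatever Rosa does, the opponent receives a W position.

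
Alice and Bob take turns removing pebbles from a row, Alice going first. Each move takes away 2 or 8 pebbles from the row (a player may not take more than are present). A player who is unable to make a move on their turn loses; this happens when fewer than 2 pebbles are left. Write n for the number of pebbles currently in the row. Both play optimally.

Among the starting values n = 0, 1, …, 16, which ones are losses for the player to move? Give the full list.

0, 1, 4, 5, 10, 11, 14, 15

Positions with no move are L. A position that does have a move is losing for the player to move precisely when every available move leads to a winning position for the opponent. Fill in the labels:
n=0: no move → L
n=1: no move → L
n=2: can move to 0, which is L ⇒ W
n=3: can move to 1, which is L ⇒ W
n=4: the only move is to 2(W), a W ⇒ L
n=5: the only move is to 3(W), a W ⇒ L
n=6: can move to 4, which is L ⇒ W
n=7: can move to 5, which is L ⇒ W
n=8: can move to 0, which is L ⇒ W
n=9: can move to 1, which is L ⇒ W
n=10: moves to 8(W), 2(W); every one is W ⇒ L
n=11: moves to 9(W), 3(W); every one is W ⇒ L
n=12: can move to 10, which is L ⇒ W
n=13: can move to 11, which is L ⇒ W
n=14: moves to 12(W), 6(W); every one is W ⇒ L
n=15: moves to 13(W), 7(W); every one is W ⇒ L
n=16: can move to 14, which is L ⇒ W
Reading off the rows marked L gives the requested list; there are 8 such values of n.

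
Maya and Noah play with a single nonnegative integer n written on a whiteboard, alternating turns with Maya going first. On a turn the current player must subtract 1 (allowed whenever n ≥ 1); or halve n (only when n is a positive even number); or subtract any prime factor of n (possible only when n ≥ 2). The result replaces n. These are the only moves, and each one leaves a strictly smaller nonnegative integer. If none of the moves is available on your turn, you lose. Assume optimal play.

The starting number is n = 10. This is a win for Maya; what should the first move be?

Use the standard recursion: the mover loses at a terminal position; elsewhere, the mover wins exactly when some move hands the opponent an L position.
n=0: no move → L
n=1: W (go to 0, an L position)
n=2: W (go to 0, an L position)
n=3: W (go to 0, an L position)
n=4: L (options 2(W), 3(W) are all W)
n=5: W (go to 0, an L position)
n=6: W (go to 4, an L position)
n=7: W (go to 0, an L position)
n=8: W (go to 4, an L position)
n=9: L (options 6(W), 8(W) are all W)
n=10: W (go to 9, an L position)
From 10, the L positions reachable in one move are: 9.

Move to 9.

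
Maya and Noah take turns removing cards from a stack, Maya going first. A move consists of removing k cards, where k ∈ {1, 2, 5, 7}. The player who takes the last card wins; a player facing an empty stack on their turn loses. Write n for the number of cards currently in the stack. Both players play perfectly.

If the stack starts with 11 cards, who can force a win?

Use the standard recursion: the mover loses at a terminal position; elsewhere, the mover wins exactly when some move hands the opponent an L position.
n=0: no move → L
n=1: can move to 0, which is L ⇒ W
n=2: can move to 0, which is L ⇒ W
n=3: moves to 2(W), 1(W); every one is W ⇒ L
n=4: can move to 3, which is L ⇒ W
n=5: can move to 3, which is L ⇒ W
n=6: moves to 5(W), 4(W), 1(W); every one is W ⇒ L
n=7: can move to 6, which is L ⇒ W
n=8: can move to 6, which is L ⇒ W
n=9: moves to 8(W), 7(W), 4(W), 2(W); every one is W ⇒ L
n=10: can move to 9, which is L ⇒ W
n=11: can move to 9, which is L ⇒ W
From 11 Maya can remove 2, leaving 9, reaching an L position.

Maya wins.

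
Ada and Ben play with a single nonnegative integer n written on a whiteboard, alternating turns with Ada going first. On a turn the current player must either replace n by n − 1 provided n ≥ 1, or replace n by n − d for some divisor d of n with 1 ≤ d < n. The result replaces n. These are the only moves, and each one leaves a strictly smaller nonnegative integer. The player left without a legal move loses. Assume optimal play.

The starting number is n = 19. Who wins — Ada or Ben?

Ben wins.

Positions with no move are L. A position that does have a move is losing for the player to move precisely when every available move leads to a winning position for the opponent. Fill in the labels:
n=0: no move → L
n=1: reaches L-position 0 → W
n=2: only reaches 1(W), which is W → L
n=3: reaches L-position 2 → W
n=4: reaches L-position 2 → W
n=5: only reaches 4(W), which is W → L
n=6: reaches L-position 5 → W
n=7: only reaches 6(W), which is W → L
n=8: reaches L-position 7 → W
n=9: only reaches 6(W), 8(W), all W → L
n=10: reaches L-position 5 → W
n=11: only reaches 10(W), which is W → L
n=12: reaches L-position 9 → W
n=13: only reaches 12(W), which is W → L
n=14: reaches L-position 7 → W
n=15: only reaches 10(W), 12(W), 14(W), all W → L
n=16: reaches L-position 15 → W
n=17: only reaches 16(W), which is W → L
n=18: reaches L-position 9 → W
n=19: only reaches 18(W), which is W → L
Every move from 19 reaches a W position, so the mover loses.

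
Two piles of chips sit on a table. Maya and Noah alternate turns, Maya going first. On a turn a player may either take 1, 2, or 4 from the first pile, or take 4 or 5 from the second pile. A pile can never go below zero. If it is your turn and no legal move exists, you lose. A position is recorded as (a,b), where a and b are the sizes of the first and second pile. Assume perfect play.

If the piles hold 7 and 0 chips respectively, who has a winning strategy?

Build the W/L table. Terminal = L. A non-terminal position is W if it has a move to some L; otherwise it is L.
No move ever increases a pile, so every position that can arise here has a ≤ 7 and b ≤ 0; it is enough to label the cells with 0 ≤ a ≤ 7 and 0 ≤ b ≤ 0.
Every move lowers a or b (never raises either), so fill the grid row by row in increasing a, and left to right within a row: each cell's successors are then already labelled.
      b=0
a=0:    L
a=1:    W
a=2:    W
a=3:    L
a=4:    W
a=5:    W
a=6:    L
a=7:    W
Cells with no legal move (terminal, hence L): (0,0).
The remaining L cells, each justified by listing all of its moves:
(3,0): →(2,0)(W), (1,0)(W) — all W, so L
(6,0): →(5,0)(W), (4,0)(W), (2,0)(W) — all W, so L
Every other cell has at least one move into one of the L cells above, so it is W.
From (7,0) Maya can move to (6,0), reaching an L position.

Maya wins.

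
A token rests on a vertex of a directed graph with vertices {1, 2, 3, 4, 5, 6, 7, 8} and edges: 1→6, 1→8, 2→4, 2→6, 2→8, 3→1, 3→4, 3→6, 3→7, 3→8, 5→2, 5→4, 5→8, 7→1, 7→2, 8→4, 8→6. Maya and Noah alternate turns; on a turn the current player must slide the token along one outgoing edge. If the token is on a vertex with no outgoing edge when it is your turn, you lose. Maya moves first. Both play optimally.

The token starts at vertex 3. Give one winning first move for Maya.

Work bottom-up. With no move the player to move loses. Otherwise the position is W if at least one move leads to an L position for the opponent, and L if every move leads to a W.
Every edge goes from a vertex to one that appears earlier in the order 4, 6, 8, 1, 2, 7, 3, 5, so processing vertices in that order labels each vertex after all of its successors.
4: no outgoing edge → L
6: no outgoing edge → L
8: W (go to 6, an L position)
1: W (go to 6, an L position)
2: W (go to 6, an L position)
7: L (options 2(W), 1(W) are all W)
3: W (go to 7, an L position)
5: W (go to 4, an L position)
From 3, the L positions reachable in one move are: 7, 6, 4. Any move reaching one of these is winning.

Move to 7.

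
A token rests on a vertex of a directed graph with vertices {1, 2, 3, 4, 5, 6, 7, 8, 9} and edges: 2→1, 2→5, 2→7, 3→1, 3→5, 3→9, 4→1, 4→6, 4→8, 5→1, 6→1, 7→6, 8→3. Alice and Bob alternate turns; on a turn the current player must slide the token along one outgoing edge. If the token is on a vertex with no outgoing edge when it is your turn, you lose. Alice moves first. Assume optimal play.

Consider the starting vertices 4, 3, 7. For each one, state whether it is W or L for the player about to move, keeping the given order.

Use the standard recursion: the mover loses at a terminal position; elsewhere, the mover wins exactly when some move hands the opponent an L position.
Every edge goes from a vertex to one that appears earlier in the order 1, 9, 5, 6, 3, 7, 2, 8, 4, so processing vertices in that order labels each vertex after all of its successors.
1: no outgoing edge → L
9: no outgoing edge → L
5: W (go to 1, an L position)
6: W (go to 1, an L position)
3: W (go to 9, an L position)
7: L (sole option 6(W) is W)
2: W (go to 7, an L position)
8: L (sole option 3(W) is W)
4: W (go to 8, an L position)

4: W, 3: W, 7: L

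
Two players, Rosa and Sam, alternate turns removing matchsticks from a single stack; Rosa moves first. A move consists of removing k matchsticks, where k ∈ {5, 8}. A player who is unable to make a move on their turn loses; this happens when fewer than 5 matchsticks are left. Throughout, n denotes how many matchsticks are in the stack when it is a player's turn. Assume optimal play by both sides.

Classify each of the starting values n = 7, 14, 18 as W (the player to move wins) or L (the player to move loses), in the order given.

7: W, 14: L, 18: W

Compute win/loss labels from the base case upward. A position with no move is L. Any other position is W if it can reach an L in one move, else L.
n=0: no move → L
n=1: no move → L
n=2: no move → L
n=3: no move → L
n=4: no move → L
n=5: reaches L-position 0 → W
n=6: reaches L-position 1 → W
n=7: reaches L-position 2 → W
n=8: reaches L-position 3 → W
n=9: reaches L-position 4 → W
n=10: reaches L-position 2 → W
n=11: reaches L-position 3 → W
n=12: reaches L-position 4 → W
n=13: only reaches 8(W), 5(W), all W → L
n=14: only reaches 9(W), 6(W), all W → L
n=15: only reaches 10(W), 7(W), all W → L
n=16: only reaches 11(W), 8(W), all W → L
n=17: only reaches 12(W), 9(W), all W → L
n=18: reaches L-position 13 → W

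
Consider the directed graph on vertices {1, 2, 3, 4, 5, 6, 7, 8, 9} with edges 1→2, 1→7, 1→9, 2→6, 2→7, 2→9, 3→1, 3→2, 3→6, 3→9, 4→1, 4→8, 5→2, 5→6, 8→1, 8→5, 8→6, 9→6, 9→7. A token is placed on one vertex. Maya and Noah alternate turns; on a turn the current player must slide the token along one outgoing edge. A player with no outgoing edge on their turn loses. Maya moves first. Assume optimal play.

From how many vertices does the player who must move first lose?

Classify positions by backward induction: terminal positions (no move available) are L. From any other position, the mover wins iff some move reaches an L.
Every edge goes from a vertex to one that appears earlier in the order 6, 7, 9, 2, 5, 1, 3, 8, 4, so processing vertices in that order labels each vertex after all of its successors.
6: no outgoing edge → L
7: no outgoing edge → L
9: can move to 7, which is L ⇒ W
2: can move to 7, which is L ⇒ W
5: can move to 6, which is L ⇒ W
1: can move to 7, which is L ⇒ W
3: can move to 6, which is L ⇒ W
8: can move to 6, which is L ⇒ W
4: moves to 8(W), 1(W); every one is W ⇒ L
The L vertices are 4, 6, 7; that is 3 in all.

3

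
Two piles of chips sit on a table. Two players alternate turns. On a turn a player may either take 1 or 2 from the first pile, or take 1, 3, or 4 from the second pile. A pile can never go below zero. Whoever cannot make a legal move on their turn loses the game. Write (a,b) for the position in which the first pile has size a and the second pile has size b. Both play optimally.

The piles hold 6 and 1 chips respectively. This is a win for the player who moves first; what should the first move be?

Move to (4,1).

Label each position W (a win for the player to move) or L (a loss). A position with no legal move is L; any other position is W exactly when some move reaches an L, and L when every move reaches a W.
No move ever increases a pile, so every position that can arise here has a ≤ 6 and b ≤ 1; it is enough to label the cells with 0 ≤ a ≤ 6 and 0 ≤ b ≤ 1.
Every move lowers a or b (never raises either), so fill the grid row by row in increasing a, and left to right within a row: each cell's successors are then already labelled.
      b=0  b=1
a=0:    L    W
a=1:    W    L
a=2:    W    W
a=3:    L    W
a=4:    W    L
a=5:    W    W
a=6:    L    W
Cells with no legal move (terminal, hence L): (0,0).
The remaining L cells, each justified by listing all of its moves:
(1,1): only reaches (0,1)(W), (1,0)(W), all W → L
(3,0): only reaches (2,0)(W), (1,0)(W), all W → L
(4,1): only reaches (3,1)(W), (2,1)(W), (4,0)(W), all W → L
(6,0): only reaches (5,0)(W), (4,0)(W), all W → L
Every other cell has at least one move into one of the L cells above, so it is W.
From (6,1), the L positions reachable in one move are: (4,1), (6,0). Any move reaching one of these is winning.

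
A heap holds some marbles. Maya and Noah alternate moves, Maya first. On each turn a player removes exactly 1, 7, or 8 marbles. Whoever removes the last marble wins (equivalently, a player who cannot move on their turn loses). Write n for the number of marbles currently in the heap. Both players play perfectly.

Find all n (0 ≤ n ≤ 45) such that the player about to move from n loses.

Positions with no move are L. A position that does have a move is losing for the player to move precisely when every available move leads to a winning position for the opponent. Fill in the labels:
n=0: no move → L
n=1: →0(L), so W
n=2: →1(W) only, which is W, so L
n=3: →2(L), so W
n=4: →3(W) only, which is W, so L
n=5: →4(L), so W
n=6: →5(W) only, which is W, so L
n=7: →6(L), so W
n=8: →0(L), so W
n=9: →2(L), so W
n=10: →2(L), so W
n=11: →4(L), so W
n=12: →4(L), so W
n=13: →6(L), so W
n=14: →6(L), so W
n=15: →14(W), 8(W), 7(W) — all W, so L
n=16: →15(L), so W
n=17: →16(W), 10(W), 9(W) — all W, so L
n=18: →17(L), so W
n=19: →18(W), 12(W), 11(W) — all W, so L
n=20: →19(L), so W
n=21: →20(W), 14(W), 13(W) — all W, so L
n=22: →21(L), so W
n=23: →15(L), so W
n=24: →17(L), so W
n=25: →17(L), so W
n=26: →19(L), so W
n=27: →19(L), so W
n=28: →21(L), so W
n=29: →21(L), so W
n=30: →29(W), 23(W), 22(W) — all W, so L
n=31: →30(L), so W
n=32: →31(W), 25(W), 24(W) — all W, so L
n=33: →32(L), so W
n=34: →33(W), 27(W), 26(W) — all W, so L
n=35: →34(L), so W
n=36: →35(W), 29(W), 28(W) — all W, so L
n=37: →36(L), so W
n=38: →30(L), so W
n=39: →32(L), so W
n=40: →32(L), so W
n=41: →34(L), so W
n=42: →34(L), so W
n=43: →36(L), so W
n=44: →36(L), so W
n=45: →44(W), 38(W), 37(W) — all W, so L
Reading off the rows marked L gives the requested list; there are 13 such values of n.

0, 2, 4, 6, 15, 17, 19, 21, 30, 32, 34, 36, 45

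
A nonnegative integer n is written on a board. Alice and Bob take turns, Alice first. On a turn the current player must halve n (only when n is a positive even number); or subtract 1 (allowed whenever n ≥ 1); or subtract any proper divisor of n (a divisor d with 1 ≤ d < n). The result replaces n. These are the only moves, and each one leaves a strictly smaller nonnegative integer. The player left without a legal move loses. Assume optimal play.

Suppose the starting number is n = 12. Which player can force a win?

Alice wins.

Classify positions by backward induction: terminal positions (no move available) are L. From any other position, the mover wins iff some move reaches an L.
n=0: no move → L
n=1: reaches L-position 0 → W
n=2: only reaches 1(W), which is W → L
n=3: reaches L-position 2 → W
n=4: reaches L-position 2 → W
n=5: only reaches 4(W), which is W → L
n=6: reaches L-position 5 → W
n=7: only reaches 6(W), which is W → L
n=8: reaches L-position 7 → W
n=9: only reaches 6(W), 8(W), all W → L
n=10: reaches L-position 5 → W
n=11: only reaches 10(W), which is W → L
n=12: reaches L-position 9 → W
The starting position 12 is W: Alice should move to 9, handing over an L position.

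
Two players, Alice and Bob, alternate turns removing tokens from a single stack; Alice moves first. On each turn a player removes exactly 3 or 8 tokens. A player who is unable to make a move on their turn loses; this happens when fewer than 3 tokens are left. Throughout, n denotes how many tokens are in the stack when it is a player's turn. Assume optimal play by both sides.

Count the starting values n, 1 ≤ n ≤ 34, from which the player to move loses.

Build the W/L table. Terminal = L. A non-terminal position is W if it has a move to some L; otherwise it is L.
n=0: no move → L
n=1: no move → L
n=2: no move → L
n=3: →0(L), so W
n=4: →1(L), so W
n=5: →2(L), so W
n=6: →3(W) only, which is W, so L
n=7: →4(W) only, which is W, so L
n=8: →0(L), so W
n=9: →6(L), so W
n=10: →7(L), so W
n=11: →8(W), 3(W) — all W, so L
n=12: →9(W), 4(W) — all W, so L
n=13: →10(W), 5(W) — all W, so L
n=14: →11(L), so W
n=15: →12(L), so W
n=16: →13(L), so W
n=17: →14(W), 9(W) — all W, so L
n=18: →15(W), 10(W) — all W, so L
n=19: →11(L), so W
n=20: →17(L), so W
n=21: →18(L), so W
n=22: →19(W), 14(W) — all W, so L
n=23: →20(W), 15(W) — all W, so L
n=24: →21(W), 16(W) — all W, so L
n=25: →22(L), so W
n=26: →23(L), so W
n=27: →24(L), so W
n=28: →25(W), 20(W) — all W, so L
n=29: →26(W), 21(W) — all W, so L
n=30: →22(L), so W
n=31: →28(L), so W
n=32: →29(L), so W
n=33: →30(W), 25(W) — all W, so L
n=34: →31(W), 26(W) — all W, so L
L entries with 1 ≤ n ≤ 34 (n=0 is outside the asked range and is not counted): n = 1, 2, 6, 7, 11, 12, 13, 17, 18, 22, 23, 24, 28, 29, 33, 34; that makes 16.

16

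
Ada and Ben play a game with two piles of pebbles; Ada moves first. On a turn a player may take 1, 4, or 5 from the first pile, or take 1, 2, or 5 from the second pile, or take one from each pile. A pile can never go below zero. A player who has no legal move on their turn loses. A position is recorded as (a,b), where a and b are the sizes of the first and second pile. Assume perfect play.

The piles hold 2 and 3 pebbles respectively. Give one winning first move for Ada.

Compute win/loss labels from the base case upward. A position with no move is L. Any other position is W if it can reach an L in one move, else L.
No move ever increases a pile, so every position that can arise here has a ≤ 2 and b ≤ 3; it is enough to label the cells with 0 ≤ a ≤ 2 and 0 ≤ b ≤ 3.
Every move lowers a or b (never raises either), so fill the grid row by row in increasing a, and left to right within a row: each cell's successors are then already labelled.
      b=0  b=1  b=2  b=3
a=0:    L    W    W    L
a=1:    W    W    L    W
a=2:    L    W    W    W
Cells with no legal move (terminal, hence L): (0,0).
The remaining L cells, each justified by listing all of its moves:
(0,3): L (options (0,2)(W), (0,1)(W) are all W)
(1,2): L (options (0,2)(W), (1,1)(W), (1,0)(W), (0,1)(W) are all W)
(2,0): L (sole option (1,0)(W) is W)
Every other cell has at least one move into one of the L cells above, so it is W.
From (2,3), the L positions reachable in one move are: (1,2).

Move to (1,2).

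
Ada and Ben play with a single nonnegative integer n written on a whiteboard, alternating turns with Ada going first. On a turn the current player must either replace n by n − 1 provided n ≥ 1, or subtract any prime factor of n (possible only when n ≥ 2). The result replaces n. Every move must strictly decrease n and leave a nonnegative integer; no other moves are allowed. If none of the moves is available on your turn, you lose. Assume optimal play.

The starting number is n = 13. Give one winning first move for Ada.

Label each position W (a win for the player to move) or L (a loss). A position with no legal move is L; any other position is W exactly when some move reaches an L, and L when every move reaches a W.
n=0: no move → L
n=1: W (go to 0, an L position)
n=2: W (go to 0, an L position)
n=3: W (go to 0, an L position)
n=4: L (options 2(W), 3(W) are all W)
n=5: W (go to 0, an L position)
n=6: W (go to 4, an L position)
n=7: W (go to 0, an L position)
n=8: L (options 6(W), 7(W) are all W)
n=9: W (go to 8, an L position)
n=10: W (go to 8, an L position)
n=11: W (go to 0, an L position)
n=12: L (options 9(W), 10(W), 11(W) are all W)
n=13: W (go to 0, an L position)
From 13, the L positions reachable in one move are: 0, 12. Any move reaching one of these is winning.

Move to 0.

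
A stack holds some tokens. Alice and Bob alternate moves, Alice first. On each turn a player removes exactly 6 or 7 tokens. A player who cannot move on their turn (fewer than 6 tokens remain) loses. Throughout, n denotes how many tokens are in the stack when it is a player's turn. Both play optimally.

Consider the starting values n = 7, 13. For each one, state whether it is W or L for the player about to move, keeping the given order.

Label each position W (a win for the player to move) or L (a loss). A position with no legal move is L; any other position is W exactly when some move reaches an L, and L when every move reaches a W.
n=0: no move → L
n=1: no move → L
n=2: no move → L
n=3: no move → L
n=4: no move → L
n=5: no move → L
n=6: →0(L), so W
n=7: →1(L), so W
n=8: →2(L), so W
n=9: →3(L), so W
n=10: →4(L), so W
n=11: →5(L), so W
n=12: →5(L), so W
n=13: →7(W), 6(W) — all W, so L

7: W, 13: L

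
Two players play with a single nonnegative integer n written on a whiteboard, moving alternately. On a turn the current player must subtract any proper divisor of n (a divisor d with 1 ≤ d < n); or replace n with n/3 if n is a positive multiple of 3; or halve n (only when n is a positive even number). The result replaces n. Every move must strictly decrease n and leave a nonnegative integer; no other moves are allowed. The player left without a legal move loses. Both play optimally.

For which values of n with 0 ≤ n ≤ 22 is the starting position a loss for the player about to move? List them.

Positions with no move are L. A position that does have a move is losing for the player to move precisely when every available move leads to a winning position for the opponent. Fill in the labels:
n=0: no move → L
n=1: no move → L
n=2: →1(L), so W
n=3: →1(L), so W
n=4: →2(W), 3(W) — all W, so L
n=5: →4(L), so W
n=6: →4(L), so W
n=7: →6(W) only, which is W, so L
n=8: →4(L), so W
n=9: →3(W), 6(W), 8(W) — all W, so L
n=10: →9(L), so W
n=11: →10(W) only, which is W, so L
n=12: →4(L), so W
n=13: →12(W) only, which is W, so L
n=14: →7(L), so W
n=15: →5(W), 10(W), 12(W), 14(W) — all W, so L
n=16: →15(L), so W
n=17: →16(W) only, which is W, so L
n=18: →9(L), so W
n=19: →18(W) only, which is W, so L
n=20: →15(L), so W
n=21: →7(L), so W
n=22: →11(L), so W
Reading off the rows marked L gives the requested list; there are 10 such values of n.

0, 1, 4, 7, 9, 11, 13, 15, 17, 19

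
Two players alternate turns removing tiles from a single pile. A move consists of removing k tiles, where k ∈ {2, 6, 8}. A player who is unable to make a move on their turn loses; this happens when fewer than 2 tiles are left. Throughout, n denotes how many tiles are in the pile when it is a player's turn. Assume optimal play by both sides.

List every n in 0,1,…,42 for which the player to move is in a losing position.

Build the W/L table. Terminal = L. A non-terminal position is W if it has a move to some L; otherwise it is L.
n=0: no move → L
n=1: no move → L
n=2: reaches L-position 0 → W
n=3: reaches L-position 1 → W
n=4: only reaches 2(W), which is W → L
n=5: only reaches 3(W), which is W → L
n=6: reaches L-position 4 → W
n=7: reaches L-position 5 → W
n=8: reaches L-position 0 → W
n=9: reaches L-position 1 → W
n=10: reaches L-position 4 → W
n=11: reaches L-position 5 → W
n=12: reaches L-position 4 → W
n=13: reaches L-position 5 → W
n=14: only reaches 12(W), 8(W), 6(W), all W → L
n=15: only reaches 13(W), 9(W), 7(W), all W → L
n=16: reaches L-position 14 → W
n=17: reaches L-position 15 → W
n=18: only reaches 16(W), 12(W), 10(W), all W → L
n=19: only reaches 17(W), 13(W), 11(W), all W → L
n=20: reaches L-position 18 → W
n=21: reaches L-position 19 → W
n=22: reaches L-position 14 → W
n=23: reaches L-position 15 → W
n=24: reaches L-position 18 → W
n=25: reaches L-position 19 → W
n=26: reaches L-position 18 → W
n=27: reaches L-position 19 → W
n=28: only reaches 26(W), 22(W), 20(W), all W → L
n=29: only reaches 27(W), 23(W), 21(W), all W → L
n=30: reaches L-position 28 → W
n=31: reaches L-position 29 → W
n=32: only reaches 30(W), 26(W), 24(W), all W → L
n=33: only reaches 31(W), 27(W), 25(W), all W → L
n=34: reaches L-position 32 → W
n=35: reaches L-position 33 → W
n=36: reaches L-position 28 → W
n=37: reaches L-position 29 → W
n=38: reaches L-position 32 → W
n=39: reaches L-position 33 → W
n=40: reaches L-position 32 → W
n=41: reaches L-position 33 → W
n=42: only reaches 40(W), 36(W), 34(W), all W → L
The losing starting values of n are exactly the entries labelled L in this table (13 of them).

0, 1, 4, 5, 14, 15, 18, 19, 28, 29, 32, 33, 42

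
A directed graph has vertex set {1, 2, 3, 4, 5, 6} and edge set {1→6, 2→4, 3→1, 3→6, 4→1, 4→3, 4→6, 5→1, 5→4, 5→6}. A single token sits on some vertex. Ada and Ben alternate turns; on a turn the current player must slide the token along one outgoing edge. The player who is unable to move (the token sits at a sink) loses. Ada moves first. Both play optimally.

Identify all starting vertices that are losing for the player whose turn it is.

2, 6

Compute win/loss labels from the base case upward. A position with no move is L. Any other position is W if it can reach an L in one move, else L.
Every edge goes from a vertex to one that appears earlier in the order 6, 1, 3, 4, 5, 2, so processing vertices in that order labels each vertex after all of its successors.
6: no outgoing edge → L
1: reaches L-position 6 → W
3: reaches L-position 6 → W
4: reaches L-position 6 → W
5: reaches L-position 6 → W
2: only reaches 4(W), which is W → L
The losing starting vertices are exactly the entries labelled L in this table (2 of them).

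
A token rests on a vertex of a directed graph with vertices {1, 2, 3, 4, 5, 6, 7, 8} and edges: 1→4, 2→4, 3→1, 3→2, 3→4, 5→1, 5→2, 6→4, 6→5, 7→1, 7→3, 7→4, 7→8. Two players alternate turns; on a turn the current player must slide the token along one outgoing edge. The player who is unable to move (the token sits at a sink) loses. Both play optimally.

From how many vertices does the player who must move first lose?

3

Build the W/L table. Terminal = L. A non-terminal position is W if it has a move to some L; otherwise it is L.
Every edge goes from a vertex to one that appears earlier in the order 8, 4, 2, 1, 3, 7, 5, 6, so processing vertices in that order labels each vertex after all of its successors.
8: no outgoing edge → L
4: no outgoing edge → L
2: can move to 4, which is L ⇒ W
1: can move to 4, which is L ⇒ W
3: can move to 4, which is L ⇒ W
7: can move to 4, which is L ⇒ W
5: moves to 1(W), 2(W); every one is W ⇒ L
6: can move to 5, which is L ⇒ W
The L vertices are 4, 5, 8; that is 3 in all.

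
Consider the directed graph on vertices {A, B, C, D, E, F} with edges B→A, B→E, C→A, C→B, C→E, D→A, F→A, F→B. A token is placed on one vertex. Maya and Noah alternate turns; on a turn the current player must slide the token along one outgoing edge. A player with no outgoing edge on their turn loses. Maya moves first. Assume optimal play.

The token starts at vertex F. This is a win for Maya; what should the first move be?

Move to A.

Label each position W (a win for the player to move) or L (a loss). A position with no legal move is L; any other position is W exactly when some move reaches an L, and L when every move reaches a W.
Every edge goes from a vertex to one that appears earlier in the order E, A, B, D, C, F, so processing vertices in that order labels each vertex after all of its successors.
E: no outgoing edge → L
A: no outgoing edge → L
B: reaches L-position A → W
D: reaches L-position A → W
C: reaches L-position A → W
F: reaches L-position A → W
From F, the L positions reachable in one move are: A.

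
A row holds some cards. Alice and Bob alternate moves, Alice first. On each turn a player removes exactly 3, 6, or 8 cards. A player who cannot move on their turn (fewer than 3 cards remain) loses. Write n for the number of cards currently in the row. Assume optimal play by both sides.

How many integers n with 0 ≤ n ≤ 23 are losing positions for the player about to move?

8

Label each position W (a win for the player to move) or L (a loss). A position with no legal move is L; any other position is W exactly when some move reaches an L, and L when every move reaches a W.
n=0: no move → L
n=1: no move → L
n=2: no move → L
n=3: →0(L), so W
n=4: →1(L), so W
n=5: →2(L), so W
n=6: →0(L), so W
n=7: →1(L), so W
n=8: →2(L), so W
n=9: →1(L), so W
n=10: →2(L), so W
n=11: →8(W), 5(W), 3(W) — all W, so L
n=12: →9(W), 6(W), 4(W) — all W, so L
n=13: →10(W), 7(W), 5(W) — all W, so L
n=14: →11(L), so W
n=15: →12(L), so W
n=16: →13(L), so W
n=17: →11(L), so W
n=18: →12(L), so W
n=19: →13(L), so W
n=20: →12(L), so W
n=21: →13(L), so W
n=22: →19(W), 16(W), 14(W) — all W, so L
n=23: →20(W), 17(W), 15(W) — all W, so L
L entries with 0 ≤ n ≤ 23: n = 0, 1, 2, 11, 12, 13, 22, 23; that makes 8.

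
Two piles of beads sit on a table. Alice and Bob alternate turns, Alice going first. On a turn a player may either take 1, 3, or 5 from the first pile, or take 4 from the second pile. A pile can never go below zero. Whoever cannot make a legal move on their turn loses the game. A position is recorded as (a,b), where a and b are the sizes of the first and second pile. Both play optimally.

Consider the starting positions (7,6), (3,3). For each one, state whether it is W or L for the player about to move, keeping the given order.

Use the standard recursion: the mover loses at a terminal position; elsewhere, the mover wins exactly when some move hands the opponent an L position.
No move ever increases a pile, so every position that can arise here has a ≤ 7 and b ≤ 6; it is enough to label the cells with 0 ≤ a ≤ 7 and 0 ≤ b ≤ 6.
Every move lowers a or b (never raises either), so fill the grid row by row in increasing a, and left to right within a row: each cell's successors are then already labelled.
      b=0  b=1  b=2  b=3  b=4  b=5  b=6
a=0:    L    L    L    L    W    W    W
a=1:    W    W    W    W    L    L    L
a=2:    L    L    L    L    W    W    W
a=3:    W    W    W    W    L    L    L
a=4:    L    L    L    L    W    W    W
a=5:    W    W    W    W    L    L    L
a=6:    L    L    L    L    W    W    W
a=7:    W    W    W    W    L    L    L
Cells with no legal move (terminal, hence L): (0,0), (0,1), (0,2), (0,3).
The remaining L cells, each justified by listing all of its moves:
(1,4): moves to (0,4)(W), (1,0)(W); every one is W ⇒ L
(1,5): moves to (0,5)(W), (1,1)(W); every one is W ⇒ L
(1,6): moves to (0,6)(W), (1,2)(W); every one is W ⇒ L
(2,0): the only move is to (1,0)(W), a W ⇒ L
(2,1): the only move is to (1,1)(W), a W ⇒ L
(2,2): the only move is to (1,2)(W), a W ⇒ L
(2,3): the only move is to (1,3)(W), a W ⇒ L
(3,4): moves to (2,4)(W), (0,4)(W), (3,0)(W); every one is W ⇒ L
(3,5): moves to (2,5)(W), (0,5)(W), (3,1)(W); every one is W ⇒ L
(3,6): moves to (2,6)(W), (0,6)(W), (3,2)(W); every one is W ⇒ L
(4,0): moves to (3,0)(W), (1,0)(W); every one is W ⇒ L
(4,1): moves to (3,1)(W), (1,1)(W); every one is W ⇒ L
(4,2): moves to (3,2)(W), (1,2)(W); every one is W ⇒ L
(4,3): moves to (3,3)(W), (1,3)(W); every one is W ⇒ L
(5,4): moves to (4,4)(W), (2,4)(W), (0,4)(W), (5,0)(W); every one is W ⇒ L
(5,5): moves to (4,5)(W), (2,5)(W), (0,5)(W), (5,1)(W); every one is W ⇒ L
(5,6): moves to (4,6)(W), (2,6)(W), (0,6)(W), (5,2)(W); every one is W ⇒ L
(6,0): moves to (5,0)(W), (3,0)(W), (1,0)(W); every one is W ⇒ L
(6,1): moves to (5,1)(W), (3,1)(W), (1,1)(W); every one is W ⇒ L
(6,2): moves to (5,2)(W), (3,2)(W), (1,2)(W); every one is W ⇒ L
(6,3): moves to (5,3)(W), (3,3)(W), (1,3)(W); every one is W ⇒ L
(7,4): moves to (6,4)(W), (4,4)(W), (2,4)(W), (7,0)(W); every one is W ⇒ L
(7,5): moves to (6,5)(W), (4,5)(W), (2,5)(W), (7,1)(W); every one is W ⇒ L
(7,6): moves to (6,6)(W), (4,6)(W), (2,6)(W), (7,2)(W); every one is W ⇒ L
Every other cell has at least one move into one of the L cells above, so it is W.
(7,6): one of the L cells justified above, so L
(3,3): the move to (2,3) reaches an L cell, so W

(7,6): L, (3,3): W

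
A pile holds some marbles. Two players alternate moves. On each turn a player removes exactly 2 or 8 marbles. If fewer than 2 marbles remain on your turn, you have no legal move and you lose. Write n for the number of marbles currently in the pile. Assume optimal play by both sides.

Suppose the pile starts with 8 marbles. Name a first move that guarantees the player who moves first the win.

Remove 8, leaving 0.

Classify positions by backward induction: terminal positions (no move available) are L. From any other position, the mover wins iff some move reaches an L.
n=0: no move → L
n=1: no move → L
n=2: can move to 0, which is L ⇒ W
n=3: can move to 1, which is L ⇒ W
n=4: the only move is to 2(W), a W ⇒ L
n=5: the only move is to 3(W), a W ⇒ L
n=6: can move to 4, which is L ⇒ W
n=7: can move to 5, which is L ⇒ W
n=8: can move to 0, which is L ⇒ W
From 8, the L positions reachable in one move are: 0.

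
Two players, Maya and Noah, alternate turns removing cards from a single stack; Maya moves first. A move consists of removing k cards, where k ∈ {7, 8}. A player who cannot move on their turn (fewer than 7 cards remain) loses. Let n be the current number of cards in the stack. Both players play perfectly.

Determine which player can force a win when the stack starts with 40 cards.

Maya wins.

Label each position W (a win for the player to move) or L (a loss). A position with no legal move is L; any other position is W exactly when some move reaches an L, and L when every move reaches a W.
n=0: no move → L
n=1: no move → L
n=2: no move → L
n=3: no move → L
n=4: no move → L
n=5: no move → L
n=6: no move → L
n=7: can move to 0, which is L ⇒ W
n=8: can move to 1, which is L ⇒ W
n=9: can move to 2, which is L ⇒ W
n=10: can move to 3, which is L ⇒ W
n=11: can move to 4, which is L ⇒ W
n=12: can move to 5, which is L ⇒ W
n=13: can move to 6, which is L ⇒ W
n=14: can move to 6, which is L ⇒ W
n=15: moves to 8(W), 7(W); every one is W ⇒ L
n=16: moves to 9(W), 8(W); every one is W ⇒ L
n=17: moves to 10(W), 9(W); every one is W ⇒ L
n=18: moves to 11(W), 10(W); every one is W ⇒ L
n=19: moves to 12(W), 11(W); every one is W ⇒ L
n=20: moves to 13(W), 12(W); every one is W ⇒ L
n=21: moves to 14(W), 13(W); every one is W ⇒ L
n=22: can move to 15, which is L ⇒ W
n=23: can move to 16, which is L ⇒ W
n=24: can move to 17, which is L ⇒ W
n=25: can move to 18, which is L ⇒ W
n=26: can move to 19, which is L ⇒ W
n=27: can move to 20, which is L ⇒ W
n=28: can move to 21, which is L ⇒ W
n=29: can move to 21, which is L ⇒ W
n=30: moves to 23(W), 22(W); every one is W ⇒ L
n=31: moves to 24(W), 23(W); every one is W ⇒ L
n=32: moves to 25(W), 24(W); every one is W ⇒ L
n=33: moves to 26(W), 25(W); every one is W ⇒ L
n=34: moves to 27(W), 26(W); every one is W ⇒ L
n=35: moves to 28(W), 27(W); every one is W ⇒ L
n=36: moves to 29(W), 28(W); every one is W ⇒ L
n=37: can move to 30, which is L ⇒ W
n=38: can move to 31, which is L ⇒ W
n=39: can move to 32, which is L ⇒ W
n=40: can move to 33, which is L ⇒ W
From 40 Maya can remove 7, leaving 33, reaching an L position.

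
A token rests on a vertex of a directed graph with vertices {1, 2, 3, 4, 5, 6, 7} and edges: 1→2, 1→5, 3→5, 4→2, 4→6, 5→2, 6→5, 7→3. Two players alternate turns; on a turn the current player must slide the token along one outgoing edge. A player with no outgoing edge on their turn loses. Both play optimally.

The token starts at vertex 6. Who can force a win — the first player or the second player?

The second player wins.

Classify positions by backward induction: terminal positions (no move available) are L. From any other position, the mover wins iff some move reaches an L.
Every edge goes from a vertex to one that appears earlier in the order 2, 5, 6, 3, 7, 1, 4, so processing vertices in that order labels each vertex after all of its successors.
2: no outgoing edge → L
5: →2(L), so W
6: →5(W) only, which is W, so L
3: →5(W) only, which is W, so L
7: →3(L), so W
1: →2(L), so W
4: →6(L), so W
The starting position 6 is L: whatever the player to move does, the opponent receives a W position.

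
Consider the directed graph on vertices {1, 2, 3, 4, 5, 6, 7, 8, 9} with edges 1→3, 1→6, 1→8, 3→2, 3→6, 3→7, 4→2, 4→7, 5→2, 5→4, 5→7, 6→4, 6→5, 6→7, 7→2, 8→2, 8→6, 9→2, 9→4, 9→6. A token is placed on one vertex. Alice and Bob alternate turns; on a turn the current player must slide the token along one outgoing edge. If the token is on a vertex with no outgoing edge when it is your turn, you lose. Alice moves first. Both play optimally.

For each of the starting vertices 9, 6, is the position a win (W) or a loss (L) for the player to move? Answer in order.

Use the standard recursion: the mover loses at a terminal position; elsewhere, the mover wins exactly when some move hands the opponent an L position.
Every edge goes from a vertex to one that appears earlier in the order 2, 7, 4, 5, 6, 3, 8, 9, 1, so processing vertices in that order labels each vertex after all of its successors.
2: no outgoing edge → L
7: reaches L-position 2 → W
4: reaches L-position 2 → W
5: reaches L-position 2 → W
6: only reaches 5(W), 4(W), 7(W), all W → L
3: reaches L-position 6 → W
8: reaches L-position 6 → W
9: reaches L-position 6 → W
1: reaches L-position 6 → W

9: W, 6: L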